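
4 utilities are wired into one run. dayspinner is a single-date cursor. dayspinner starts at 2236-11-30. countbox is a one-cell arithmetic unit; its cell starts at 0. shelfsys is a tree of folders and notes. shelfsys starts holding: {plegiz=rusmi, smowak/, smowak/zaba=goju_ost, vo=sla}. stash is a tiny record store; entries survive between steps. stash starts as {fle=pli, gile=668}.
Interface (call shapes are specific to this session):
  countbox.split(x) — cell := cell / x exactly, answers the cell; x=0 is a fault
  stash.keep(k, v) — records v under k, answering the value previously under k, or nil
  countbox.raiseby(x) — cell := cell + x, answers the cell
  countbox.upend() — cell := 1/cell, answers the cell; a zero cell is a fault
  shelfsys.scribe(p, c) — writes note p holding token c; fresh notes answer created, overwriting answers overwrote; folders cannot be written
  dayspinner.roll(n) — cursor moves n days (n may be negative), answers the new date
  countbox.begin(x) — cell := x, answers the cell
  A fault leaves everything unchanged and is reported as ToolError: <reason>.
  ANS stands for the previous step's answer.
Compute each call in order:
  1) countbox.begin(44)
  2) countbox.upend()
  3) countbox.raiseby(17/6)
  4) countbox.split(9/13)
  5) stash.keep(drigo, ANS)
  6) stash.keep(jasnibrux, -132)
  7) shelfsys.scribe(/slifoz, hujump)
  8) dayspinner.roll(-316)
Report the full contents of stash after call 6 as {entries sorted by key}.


;; countbox.begin(x=44) => 44
;; countbox.upend() => 1/44
;; countbox.raiseby(x=17/6) => 377/132
;; countbox.split(x=9/13) => 4901/1188
;; stash.keep(k=drigo, v=ANS) => nil
;; stash.keep(k=jasnibrux, v=-132) => nil
;; shelfsys.scribe(p=/slifoz, c=hujump) => created
;; dayspinner.roll(n=-316) => 2236-01-19

Answer: {drigo=4901/1188, fle=pli, gile=668, jasnibrux=-132}


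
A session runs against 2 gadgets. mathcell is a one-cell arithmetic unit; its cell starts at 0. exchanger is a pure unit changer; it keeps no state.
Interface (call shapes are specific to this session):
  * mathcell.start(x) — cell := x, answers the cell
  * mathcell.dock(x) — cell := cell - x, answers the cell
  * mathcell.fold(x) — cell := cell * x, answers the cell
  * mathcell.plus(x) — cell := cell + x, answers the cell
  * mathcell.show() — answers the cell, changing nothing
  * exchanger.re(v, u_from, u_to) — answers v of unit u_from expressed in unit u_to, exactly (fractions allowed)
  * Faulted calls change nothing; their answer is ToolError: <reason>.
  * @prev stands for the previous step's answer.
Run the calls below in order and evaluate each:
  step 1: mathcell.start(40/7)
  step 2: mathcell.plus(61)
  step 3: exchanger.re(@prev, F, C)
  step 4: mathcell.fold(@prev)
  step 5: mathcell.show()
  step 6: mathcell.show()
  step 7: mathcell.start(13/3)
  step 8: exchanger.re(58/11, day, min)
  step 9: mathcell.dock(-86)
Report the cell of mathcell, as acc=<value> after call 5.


Answer: acc=63045/49

Derivation:
% 1. mathcell.start(x='40/7') : 40/7
% 2. mathcell.plus(x='61') : 467/7
% 3. exchanger.re(v='@prev', u_from='F', u_to='C') : 135/7
% 4. mathcell.fold(x='@prev') : 63045/49
% 5. mathcell.show() : 63045/49
% 6. mathcell.show() : 63045/49
% 7. mathcell.start(x='13/3') : 13/3
% 8. exchanger.re(v='58/11', u_from='day', u_to='min') : 83520/11
% 9. mathcell.dock(x='-86') : 271/3


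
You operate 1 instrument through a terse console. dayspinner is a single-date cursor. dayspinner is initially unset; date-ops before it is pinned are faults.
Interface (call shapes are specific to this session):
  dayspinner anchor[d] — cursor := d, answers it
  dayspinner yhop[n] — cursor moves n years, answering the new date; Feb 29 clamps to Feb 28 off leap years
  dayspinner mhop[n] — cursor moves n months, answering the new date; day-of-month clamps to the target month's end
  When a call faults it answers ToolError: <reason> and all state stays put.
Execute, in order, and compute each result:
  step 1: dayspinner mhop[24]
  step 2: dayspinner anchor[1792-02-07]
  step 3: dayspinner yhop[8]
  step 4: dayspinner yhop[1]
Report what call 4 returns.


I try dayspinner mhop on 24, → ToolError: no date set.
I try dayspinner anchor on 1792-02-07, — result: 1792-02-07.
Calling dayspinner yhop on 8, which returns 1800-02-07.
I run dayspinner yhop on 1, giving 1801-02-07.

Answer: 1801-02-07


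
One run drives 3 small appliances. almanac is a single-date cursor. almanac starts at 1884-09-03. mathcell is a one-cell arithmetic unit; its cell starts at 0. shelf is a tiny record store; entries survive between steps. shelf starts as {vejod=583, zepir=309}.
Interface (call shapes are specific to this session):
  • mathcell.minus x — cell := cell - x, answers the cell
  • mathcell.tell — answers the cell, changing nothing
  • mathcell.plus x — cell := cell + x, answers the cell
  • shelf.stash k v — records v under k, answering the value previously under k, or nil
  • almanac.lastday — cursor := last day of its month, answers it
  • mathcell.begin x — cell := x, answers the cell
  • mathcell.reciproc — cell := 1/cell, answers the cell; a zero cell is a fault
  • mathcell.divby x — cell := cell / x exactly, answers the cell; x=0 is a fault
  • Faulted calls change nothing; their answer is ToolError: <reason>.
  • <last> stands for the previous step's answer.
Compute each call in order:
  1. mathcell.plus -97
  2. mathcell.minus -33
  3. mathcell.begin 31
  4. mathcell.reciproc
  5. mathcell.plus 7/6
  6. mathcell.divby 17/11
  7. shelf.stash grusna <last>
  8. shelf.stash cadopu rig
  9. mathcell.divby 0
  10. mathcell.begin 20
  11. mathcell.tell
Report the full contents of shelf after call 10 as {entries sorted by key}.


→ plus(x=-97)
← -97
→ minus(x=-33)
← -64
→ begin(x=31)
← 31
→ reciproc()
← 1/31
→ plus(x=7/6)
← 223/186
→ divby(x=17/11)
← 2453/3162
→ stash(k=grusna, v=<last>)
← nil
→ stash(k=cadopu, v=rig)
← nil
→ divby(x=0)
← ToolError: division by zero
→ begin(x=20)
← 20
→ tell()
← 20

Answer: {cadopu=rig, grusna=2453/3162, vejod=583, zepir=309}


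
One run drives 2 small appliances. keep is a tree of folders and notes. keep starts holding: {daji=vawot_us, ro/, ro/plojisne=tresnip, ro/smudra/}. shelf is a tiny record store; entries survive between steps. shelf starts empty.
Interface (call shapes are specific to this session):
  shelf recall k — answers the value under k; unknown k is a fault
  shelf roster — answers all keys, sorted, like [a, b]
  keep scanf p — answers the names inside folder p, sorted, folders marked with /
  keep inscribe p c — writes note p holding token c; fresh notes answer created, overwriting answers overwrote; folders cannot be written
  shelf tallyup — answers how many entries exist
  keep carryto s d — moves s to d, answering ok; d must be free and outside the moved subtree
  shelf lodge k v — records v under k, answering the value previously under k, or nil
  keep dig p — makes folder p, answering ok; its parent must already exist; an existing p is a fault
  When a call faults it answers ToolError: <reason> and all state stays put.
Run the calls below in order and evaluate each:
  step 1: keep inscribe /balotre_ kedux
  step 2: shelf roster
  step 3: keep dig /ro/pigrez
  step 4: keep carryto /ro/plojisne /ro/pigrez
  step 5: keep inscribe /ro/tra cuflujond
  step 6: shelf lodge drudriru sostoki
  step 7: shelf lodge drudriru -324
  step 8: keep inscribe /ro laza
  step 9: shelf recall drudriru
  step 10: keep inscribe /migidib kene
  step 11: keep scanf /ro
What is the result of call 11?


# keep inscribe(p: /balotre_, c: kedux) ~> created
# shelf roster() ~> []
# keep dig(p: /ro/pigrez) ~> ok
# keep carryto(s: /ro/plojisne, d: /ro/pigrez) ~> ToolError: exists
# keep inscribe(p: /ro/tra, c: cuflujond) ~> created
# shelf lodge(k: drudriru, v: sostoki) ~> nil
# shelf lodge(k: drudriru, v: -324) ~> sostoki
# keep inscribe(p: /ro, c: laza) ~> ToolError: is a directory
# shelf recall(k: drudriru) ~> -324
# keep inscribe(p: /migidib, c: kene) ~> created
# keep scanf(p: /ro) ~> [pigrez/, plojisne, smudra/, tra]

Answer: [pigrez/, plojisne, smudra/, tra]


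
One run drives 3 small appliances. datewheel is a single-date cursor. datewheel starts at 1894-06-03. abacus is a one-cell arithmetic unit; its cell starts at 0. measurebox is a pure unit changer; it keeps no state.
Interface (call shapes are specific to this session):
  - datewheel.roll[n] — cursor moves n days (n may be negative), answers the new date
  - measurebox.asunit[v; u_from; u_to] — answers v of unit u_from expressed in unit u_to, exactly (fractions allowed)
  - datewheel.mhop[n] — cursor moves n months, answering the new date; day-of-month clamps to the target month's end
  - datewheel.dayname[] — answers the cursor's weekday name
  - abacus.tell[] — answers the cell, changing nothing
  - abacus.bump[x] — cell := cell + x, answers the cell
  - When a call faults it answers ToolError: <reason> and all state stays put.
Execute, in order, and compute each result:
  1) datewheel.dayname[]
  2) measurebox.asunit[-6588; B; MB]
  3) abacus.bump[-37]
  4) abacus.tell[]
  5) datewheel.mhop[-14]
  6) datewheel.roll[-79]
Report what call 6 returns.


Answer: 1893-01-14

Derivation:
·→ datewheel.dayname()
·← Sunday
·→ measurebox.asunit(v=-6588, u_from=B, u_to=MB)
·← -1647/250000
·→ abacus.bump(x=-37)
·← -37
·→ abacus.tell()
·← -37
·→ datewheel.mhop(n=-14)
·← 1893-04-03
·→ datewheel.roll(n=-79)
·← 1893-01-14


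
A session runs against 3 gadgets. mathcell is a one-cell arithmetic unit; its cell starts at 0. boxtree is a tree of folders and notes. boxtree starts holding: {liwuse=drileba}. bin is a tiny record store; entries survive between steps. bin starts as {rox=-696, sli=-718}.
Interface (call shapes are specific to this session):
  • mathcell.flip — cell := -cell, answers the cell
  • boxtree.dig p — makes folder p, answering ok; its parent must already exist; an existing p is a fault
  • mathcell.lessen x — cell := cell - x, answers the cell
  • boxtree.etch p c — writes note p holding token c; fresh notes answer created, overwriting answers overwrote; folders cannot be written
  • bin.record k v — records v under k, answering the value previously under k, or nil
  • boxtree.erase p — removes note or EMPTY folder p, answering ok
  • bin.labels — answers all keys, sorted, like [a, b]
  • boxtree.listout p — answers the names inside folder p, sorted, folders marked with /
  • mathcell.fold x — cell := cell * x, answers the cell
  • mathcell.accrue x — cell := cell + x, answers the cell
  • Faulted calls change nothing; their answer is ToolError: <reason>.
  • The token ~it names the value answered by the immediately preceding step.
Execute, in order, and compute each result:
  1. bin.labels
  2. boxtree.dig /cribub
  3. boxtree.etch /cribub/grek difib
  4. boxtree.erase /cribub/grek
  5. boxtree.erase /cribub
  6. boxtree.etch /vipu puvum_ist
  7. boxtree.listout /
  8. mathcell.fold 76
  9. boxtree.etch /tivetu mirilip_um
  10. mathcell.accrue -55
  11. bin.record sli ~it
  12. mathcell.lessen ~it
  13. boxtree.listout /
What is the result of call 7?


~$ bin.labels
  [rox, sli]
~$ boxtree.dig p=/cribub
  ok
~$ boxtree.etch p=/cribub/grek c=difib
  created
~$ boxtree.erase p=/cribub/grek
  ok
~$ boxtree.erase p=/cribub
  ok
~$ boxtree.etch p=/vipu c=puvum_ist
  created
~$ boxtree.listout p=/
  [liwuse, vipu]
~$ mathcell.fold x=76
  0
~$ boxtree.etch p=/tivetu c=mirilip_um
  created
~$ mathcell.accrue x=-55
  -55
~$ bin.record k=sli v=~it
  -718
~$ mathcell.lessen x=~it
  663
~$ boxtree.listout p=/
  [liwuse, tivetu, vipu]

Answer: [liwuse, vipu]


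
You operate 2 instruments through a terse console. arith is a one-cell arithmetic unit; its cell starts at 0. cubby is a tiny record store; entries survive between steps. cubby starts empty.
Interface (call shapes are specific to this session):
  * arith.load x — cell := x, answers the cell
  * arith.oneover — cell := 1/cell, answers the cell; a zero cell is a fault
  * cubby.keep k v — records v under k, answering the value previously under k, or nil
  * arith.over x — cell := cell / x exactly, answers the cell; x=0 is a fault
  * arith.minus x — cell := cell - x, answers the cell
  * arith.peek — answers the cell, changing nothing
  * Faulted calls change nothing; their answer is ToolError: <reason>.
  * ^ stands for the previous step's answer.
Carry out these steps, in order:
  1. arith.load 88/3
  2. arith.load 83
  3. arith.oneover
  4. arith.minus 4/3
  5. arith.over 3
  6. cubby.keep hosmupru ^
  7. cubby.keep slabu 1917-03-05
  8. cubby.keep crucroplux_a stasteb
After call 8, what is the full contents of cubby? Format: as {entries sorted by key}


Answer: {crucroplux_a=stasteb, hosmupru=-329/747, slabu=1917-03-05}

Derivation:
==> arith.load(x: 88/3)
<== 88/3
==> arith.load(x: 83)
<== 83
==> arith.oneover()
<== 1/83
==> arith.minus(x: 4/3)
<== -329/249
==> arith.over(x: 3)
<== -329/747
==> cubby.keep(k: hosmupru, v: ^)
<== nil
==> cubby.keep(k: slabu, v: 1917-03-05)
<== nil
==> cubby.keep(k: crucroplux_a, v: stasteb)
<== nil


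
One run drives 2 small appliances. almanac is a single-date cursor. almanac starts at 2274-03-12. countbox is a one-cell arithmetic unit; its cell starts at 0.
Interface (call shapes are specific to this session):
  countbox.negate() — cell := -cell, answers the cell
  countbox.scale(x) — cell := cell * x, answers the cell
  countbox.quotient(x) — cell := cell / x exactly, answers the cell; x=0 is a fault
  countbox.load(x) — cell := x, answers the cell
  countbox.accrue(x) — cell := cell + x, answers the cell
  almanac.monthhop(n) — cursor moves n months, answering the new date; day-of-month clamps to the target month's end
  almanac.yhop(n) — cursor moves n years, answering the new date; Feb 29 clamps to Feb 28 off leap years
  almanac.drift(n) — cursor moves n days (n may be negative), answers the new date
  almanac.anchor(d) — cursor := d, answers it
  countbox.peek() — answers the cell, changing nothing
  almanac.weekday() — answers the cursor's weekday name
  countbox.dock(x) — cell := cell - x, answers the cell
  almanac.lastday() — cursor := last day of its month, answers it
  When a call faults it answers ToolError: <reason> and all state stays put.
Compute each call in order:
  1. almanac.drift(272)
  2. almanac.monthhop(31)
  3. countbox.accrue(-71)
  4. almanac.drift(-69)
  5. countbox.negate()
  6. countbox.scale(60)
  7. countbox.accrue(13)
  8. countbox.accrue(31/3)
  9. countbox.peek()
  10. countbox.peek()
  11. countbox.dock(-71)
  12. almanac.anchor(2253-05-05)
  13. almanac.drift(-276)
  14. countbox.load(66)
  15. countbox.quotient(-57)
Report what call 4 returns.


Answer: 2277-05-01

Derivation:
Then drift with n='272', and observe 2274-12-09.
Invoking monthhop with n='31', and get 2277-07-09.
Using accrue with x='-71', yielding -71.
I run drift with n='-69', giving 2277-05-01.
Invoking negate, and see 71.
Now I run scale with x='60', yielding 4260.
I use accrue with x='13': 4273.
I run accrue with x='31/3', giving 12850/3.
I run peek, which returns 12850/3.
I try peek(), which returns 12850/3.
I invoke dock with x='-71', — result: 13063/3.
I run anchor with d='2253-05-05', giving 2253-05-05.
Now I run drift with n='-276', and see 2252-08-02.
Using load with x='66', and observe 66.
I use quotient with x='-57', and observe -22/19.


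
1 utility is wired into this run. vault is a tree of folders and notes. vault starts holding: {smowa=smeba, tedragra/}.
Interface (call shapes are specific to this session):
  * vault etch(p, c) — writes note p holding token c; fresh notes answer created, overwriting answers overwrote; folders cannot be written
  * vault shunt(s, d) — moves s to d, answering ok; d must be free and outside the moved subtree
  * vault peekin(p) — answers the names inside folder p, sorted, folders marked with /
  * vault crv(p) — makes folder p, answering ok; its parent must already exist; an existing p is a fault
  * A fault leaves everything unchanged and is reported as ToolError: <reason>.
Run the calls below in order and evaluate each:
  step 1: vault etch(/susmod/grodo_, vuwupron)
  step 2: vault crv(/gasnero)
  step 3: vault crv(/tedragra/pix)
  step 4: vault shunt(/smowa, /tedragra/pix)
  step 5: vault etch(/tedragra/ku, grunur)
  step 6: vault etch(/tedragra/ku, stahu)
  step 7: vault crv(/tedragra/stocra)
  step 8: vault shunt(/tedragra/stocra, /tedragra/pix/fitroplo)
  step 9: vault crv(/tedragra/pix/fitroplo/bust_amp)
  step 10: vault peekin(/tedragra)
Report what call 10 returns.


I use vault etch(p: /susmod/grodo_, c: vuwupron), which returns ToolError: no parent.
I call vault crv(p: /gasnero), which returns ok.
Next I call vault crv(p: /tedragra/pix), and get ok.
I try vault shunt(s: /smowa, d: /tedragra/pix), — result: ToolError: exists.
I invoke vault etch(p: /tedragra/ku, c: grunur), yielding created.
Now I run vault etch(p: /tedragra/ku, c: stahu), — result: overwrote.
Calling vault crv(p: /tedragra/stocra), which returns ok.
Then vault shunt(s: /tedragra/stocra, d: /tedragra/pix/fitroplo): ok.
I use vault crv(p: /tedragra/pix/fitroplo/bust_amp), giving ok.
Next I call vault peekin(p: /tedragra), giving [ku, pix/].

Answer: [ku, pix/]


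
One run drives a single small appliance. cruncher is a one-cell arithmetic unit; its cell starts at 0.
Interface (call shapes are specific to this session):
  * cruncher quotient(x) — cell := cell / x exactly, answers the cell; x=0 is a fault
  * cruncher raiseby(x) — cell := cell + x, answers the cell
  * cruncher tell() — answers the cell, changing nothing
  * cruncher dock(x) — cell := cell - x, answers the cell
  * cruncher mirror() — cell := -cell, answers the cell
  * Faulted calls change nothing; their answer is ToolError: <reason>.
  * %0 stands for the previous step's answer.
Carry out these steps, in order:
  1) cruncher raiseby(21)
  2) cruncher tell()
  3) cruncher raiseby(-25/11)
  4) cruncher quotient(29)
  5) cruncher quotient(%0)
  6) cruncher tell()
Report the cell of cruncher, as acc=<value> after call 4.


Answer: acc=206/319

Derivation:
-> cruncher raiseby(21)
<- 21
-> cruncher tell()
<- 21
-> cruncher raiseby(-25/11)
<- 206/11
-> cruncher quotient(29)
<- 206/319
-> cruncher quotient(%0)
<- 1
-> cruncher tell()
<- 1


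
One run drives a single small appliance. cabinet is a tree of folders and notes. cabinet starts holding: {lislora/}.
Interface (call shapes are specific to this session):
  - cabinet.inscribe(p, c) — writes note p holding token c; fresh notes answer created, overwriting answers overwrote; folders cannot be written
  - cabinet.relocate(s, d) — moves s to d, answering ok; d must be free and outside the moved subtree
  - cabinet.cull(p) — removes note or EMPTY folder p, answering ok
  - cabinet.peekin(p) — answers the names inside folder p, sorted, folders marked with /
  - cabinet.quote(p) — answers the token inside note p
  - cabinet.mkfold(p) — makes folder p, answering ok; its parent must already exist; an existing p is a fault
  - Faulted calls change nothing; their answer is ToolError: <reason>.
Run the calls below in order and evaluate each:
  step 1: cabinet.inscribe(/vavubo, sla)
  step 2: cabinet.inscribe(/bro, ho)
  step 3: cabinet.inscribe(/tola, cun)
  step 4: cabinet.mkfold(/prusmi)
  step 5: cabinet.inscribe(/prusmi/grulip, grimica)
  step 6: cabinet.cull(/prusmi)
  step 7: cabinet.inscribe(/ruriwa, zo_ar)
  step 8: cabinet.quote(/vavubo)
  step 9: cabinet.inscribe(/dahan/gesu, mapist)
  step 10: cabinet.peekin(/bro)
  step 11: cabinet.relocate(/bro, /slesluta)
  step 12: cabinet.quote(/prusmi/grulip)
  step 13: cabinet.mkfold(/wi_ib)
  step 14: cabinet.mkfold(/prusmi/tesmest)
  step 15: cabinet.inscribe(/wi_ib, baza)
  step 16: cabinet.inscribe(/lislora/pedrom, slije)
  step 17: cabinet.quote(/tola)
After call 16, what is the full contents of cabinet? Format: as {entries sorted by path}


Answer: {lislora/, lislora/pedrom=slije, prusmi/, prusmi/grulip=grimica, prusmi/tesmest/, ruriwa=zo_ar, slesluta=ho, tola=cun, vavubo=sla, wi_ib/}

Derivation:
==> cabinet.inscribe(p: /vavubo, c: sla)
<== created
==> cabinet.inscribe(p: /bro, c: ho)
<== created
==> cabinet.inscribe(p: /tola, c: cun)
<== created
==> cabinet.mkfold(p: /prusmi)
<== ok
==> cabinet.inscribe(p: /prusmi/grulip, c: grimica)
<== created
==> cabinet.cull(p: /prusmi)
<== ToolError: not empty
==> cabinet.inscribe(p: /ruriwa, c: zo_ar)
<== created
==> cabinet.quote(p: /vavubo)
<== sla
==> cabinet.inscribe(p: /dahan/gesu, c: mapist)
<== ToolError: no parent
==> cabinet.peekin(p: /bro)
<== ToolError: not a directory
==> cabinet.relocate(s: /bro, d: /slesluta)
<== ok
==> cabinet.quote(p: /prusmi/grulip)
<== grimica
==> cabinet.mkfold(p: /wi_ib)
<== ok
==> cabinet.mkfold(p: /prusmi/tesmest)
<== ok
==> cabinet.inscribe(p: /wi_ib, c: baza)
<== ToolError: is a directory
==> cabinet.inscribe(p: /lislora/pedrom, c: slije)
<== created
==> cabinet.quote(p: /tola)
<== cun


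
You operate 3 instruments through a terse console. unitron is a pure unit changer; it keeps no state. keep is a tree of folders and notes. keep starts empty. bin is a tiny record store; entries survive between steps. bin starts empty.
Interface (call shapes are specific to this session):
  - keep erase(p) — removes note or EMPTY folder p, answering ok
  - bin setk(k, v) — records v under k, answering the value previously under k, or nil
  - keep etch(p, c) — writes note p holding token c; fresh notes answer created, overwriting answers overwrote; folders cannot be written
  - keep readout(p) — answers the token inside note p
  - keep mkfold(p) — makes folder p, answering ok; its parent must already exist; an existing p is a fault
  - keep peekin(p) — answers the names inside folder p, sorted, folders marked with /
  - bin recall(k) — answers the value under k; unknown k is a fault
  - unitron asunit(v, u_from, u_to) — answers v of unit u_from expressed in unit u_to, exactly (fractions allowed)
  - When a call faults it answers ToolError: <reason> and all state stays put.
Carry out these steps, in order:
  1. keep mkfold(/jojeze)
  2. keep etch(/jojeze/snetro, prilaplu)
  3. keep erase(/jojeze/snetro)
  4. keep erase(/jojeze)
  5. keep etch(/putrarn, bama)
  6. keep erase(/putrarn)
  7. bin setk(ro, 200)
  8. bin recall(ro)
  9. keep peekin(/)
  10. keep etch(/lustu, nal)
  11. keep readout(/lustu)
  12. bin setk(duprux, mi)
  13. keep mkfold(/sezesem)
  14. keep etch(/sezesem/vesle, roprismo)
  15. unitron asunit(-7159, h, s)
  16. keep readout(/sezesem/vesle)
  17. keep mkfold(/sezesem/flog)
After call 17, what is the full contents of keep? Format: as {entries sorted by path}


// keep mkfold(p='/jojeze') => ok
// keep etch(p='/jojeze/snetro', c='prilaplu') => created
// keep erase(p='/jojeze/snetro') => ok
// keep erase(p='/jojeze') => ok
// keep etch(p='/putrarn', c='bama') => created
// keep erase(p='/putrarn') => ok
// bin setk(k='ro', v='200') => nil
// bin recall(k='ro') => 200
// keep peekin(p='/') => []
// keep etch(p='/lustu', c='nal') => created
// keep readout(p='/lustu') => nal
// bin setk(k='duprux', v='mi') => nil
// keep mkfold(p='/sezesem') => ok
// keep etch(p='/sezesem/vesle', c='roprismo') => created
// unitron asunit(v='-7159', u_from='h', u_to='s') => -25772400
// keep readout(p='/sezesem/vesle') => roprismo
// keep mkfold(p='/sezesem/flog') => ok

Answer: {lustu=nal, sezesem/, sezesem/flog/, sezesem/vesle=roprismo}


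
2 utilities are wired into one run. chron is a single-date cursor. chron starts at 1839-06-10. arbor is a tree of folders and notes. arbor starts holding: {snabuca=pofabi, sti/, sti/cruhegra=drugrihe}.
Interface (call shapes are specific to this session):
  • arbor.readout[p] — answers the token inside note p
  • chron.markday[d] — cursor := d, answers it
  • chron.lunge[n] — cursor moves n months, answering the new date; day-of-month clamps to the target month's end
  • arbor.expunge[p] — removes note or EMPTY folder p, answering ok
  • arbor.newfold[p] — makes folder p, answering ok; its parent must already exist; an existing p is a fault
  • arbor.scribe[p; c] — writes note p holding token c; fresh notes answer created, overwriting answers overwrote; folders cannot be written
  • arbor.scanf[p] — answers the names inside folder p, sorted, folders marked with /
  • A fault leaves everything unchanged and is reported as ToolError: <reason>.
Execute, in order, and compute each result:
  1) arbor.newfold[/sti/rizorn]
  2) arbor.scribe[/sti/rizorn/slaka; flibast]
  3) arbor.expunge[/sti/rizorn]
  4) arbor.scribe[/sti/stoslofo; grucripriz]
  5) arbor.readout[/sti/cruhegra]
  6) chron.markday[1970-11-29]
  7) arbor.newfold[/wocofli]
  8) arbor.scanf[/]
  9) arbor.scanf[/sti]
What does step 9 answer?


I try arbor.newfold using /sti/rizorn, which returns ok.
Then arbor.scribe using /sti/rizorn/slaka, flibast: created.
Next I call arbor.expunge using /sti/rizorn, → ToolError: not empty.
Using arbor.scribe using /sti/stoslofo, grucripriz, giving created.
I try arbor.readout using /sti/cruhegra, and get drugrihe.
Next I call chron.markday using 1970-11-29, — result: 1970-11-29.
Now I run arbor.newfold using /wocofli, and see ok.
Next I call arbor.scanf using /, and observe [snabuca, sti/, wocofli/].
Next I call arbor.scanf using /sti, and observe [cruhegra, rizorn/, stoslofo].

Answer: [cruhegra, rizorn/, stoslofo]


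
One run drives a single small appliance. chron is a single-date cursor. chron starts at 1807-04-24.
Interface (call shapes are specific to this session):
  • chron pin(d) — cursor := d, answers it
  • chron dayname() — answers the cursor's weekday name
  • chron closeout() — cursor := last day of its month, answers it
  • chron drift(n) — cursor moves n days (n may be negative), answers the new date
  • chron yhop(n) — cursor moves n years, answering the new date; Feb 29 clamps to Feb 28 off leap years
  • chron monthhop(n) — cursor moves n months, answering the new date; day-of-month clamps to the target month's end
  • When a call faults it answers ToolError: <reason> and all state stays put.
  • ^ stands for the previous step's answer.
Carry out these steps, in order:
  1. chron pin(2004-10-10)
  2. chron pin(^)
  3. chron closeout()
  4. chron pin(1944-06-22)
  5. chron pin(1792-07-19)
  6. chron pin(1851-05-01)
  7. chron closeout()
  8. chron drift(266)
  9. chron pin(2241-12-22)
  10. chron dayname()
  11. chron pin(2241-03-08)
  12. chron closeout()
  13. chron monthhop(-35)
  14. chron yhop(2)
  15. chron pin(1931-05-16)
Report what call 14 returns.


Answer: 2240-04-30

Derivation:
I call chron pin on d='2004-10-10', and get 2004-10-10.
I use chron pin on d='^', giving 2004-10-10.
Calling chron closeout, which returns 2004-10-31.
I run chron pin on d='1944-06-22', and observe 1944-06-22.
Using chron pin on d='1792-07-19', and observe 1792-07-19.
Now I run chron pin on d='1851-05-01': 1851-05-01.
I use chron closeout, → 1851-05-31.
Then chron drift on n='266', and see 1852-02-21.
Using chron pin on d='2241-12-22', giving 2241-12-22.
I try chron dayname, which returns Wednesday.
Invoking chron pin on d='2241-03-08', and get 2241-03-08.
I try chron closeout, → 2241-03-31.
I use chron monthhop on n='-35', giving 2238-04-30.
I invoke chron yhop on n='2', and observe 2240-04-30.
I try chron pin on d='1931-05-16', giving 1931-05-16.


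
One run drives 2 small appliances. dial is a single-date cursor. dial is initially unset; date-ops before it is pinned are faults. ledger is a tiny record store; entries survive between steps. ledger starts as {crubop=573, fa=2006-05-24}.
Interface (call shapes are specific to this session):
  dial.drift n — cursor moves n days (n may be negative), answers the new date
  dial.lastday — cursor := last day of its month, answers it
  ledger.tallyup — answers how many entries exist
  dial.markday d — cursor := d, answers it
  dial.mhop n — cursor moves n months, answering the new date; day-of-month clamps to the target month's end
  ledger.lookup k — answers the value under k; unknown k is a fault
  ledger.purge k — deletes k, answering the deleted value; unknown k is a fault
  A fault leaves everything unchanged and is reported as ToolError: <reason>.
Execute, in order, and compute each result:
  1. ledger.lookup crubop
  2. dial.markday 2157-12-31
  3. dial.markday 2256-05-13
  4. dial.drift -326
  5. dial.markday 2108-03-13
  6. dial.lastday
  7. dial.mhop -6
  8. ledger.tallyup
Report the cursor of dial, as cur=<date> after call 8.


→ lookup(k=crubop)
← 573
→ markday(d=2157-12-31)
← 2157-12-31
→ markday(d=2256-05-13)
← 2256-05-13
→ drift(n=-326)
← 2255-06-22
→ markday(d=2108-03-13)
← 2108-03-13
→ lastday()
← 2108-03-31
→ mhop(n=-6)
← 2107-09-30
→ tallyup()
← 2

Answer: cur=2107-09-30


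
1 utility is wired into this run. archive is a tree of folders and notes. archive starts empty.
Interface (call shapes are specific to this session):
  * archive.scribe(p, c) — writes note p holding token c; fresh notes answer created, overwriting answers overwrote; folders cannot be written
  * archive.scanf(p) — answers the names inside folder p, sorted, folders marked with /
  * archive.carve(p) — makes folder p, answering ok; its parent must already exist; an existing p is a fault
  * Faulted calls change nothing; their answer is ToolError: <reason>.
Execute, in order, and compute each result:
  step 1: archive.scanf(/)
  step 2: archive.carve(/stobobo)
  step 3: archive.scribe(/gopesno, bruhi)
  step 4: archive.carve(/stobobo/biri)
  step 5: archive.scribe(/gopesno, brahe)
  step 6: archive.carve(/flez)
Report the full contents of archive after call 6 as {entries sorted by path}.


;; 1. scanf(p='/') => []
;; 2. carve(p='/stobobo') => ok
;; 3. scribe(p='/gopesno', c='bruhi') => created
;; 4. carve(p='/stobobo/biri') => ok
;; 5. scribe(p='/gopesno', c='brahe') => overwrote
;; 6. carve(p='/flez') => ok

Answer: {flez/, gopesno=brahe, stobobo/, stobobo/biri/}


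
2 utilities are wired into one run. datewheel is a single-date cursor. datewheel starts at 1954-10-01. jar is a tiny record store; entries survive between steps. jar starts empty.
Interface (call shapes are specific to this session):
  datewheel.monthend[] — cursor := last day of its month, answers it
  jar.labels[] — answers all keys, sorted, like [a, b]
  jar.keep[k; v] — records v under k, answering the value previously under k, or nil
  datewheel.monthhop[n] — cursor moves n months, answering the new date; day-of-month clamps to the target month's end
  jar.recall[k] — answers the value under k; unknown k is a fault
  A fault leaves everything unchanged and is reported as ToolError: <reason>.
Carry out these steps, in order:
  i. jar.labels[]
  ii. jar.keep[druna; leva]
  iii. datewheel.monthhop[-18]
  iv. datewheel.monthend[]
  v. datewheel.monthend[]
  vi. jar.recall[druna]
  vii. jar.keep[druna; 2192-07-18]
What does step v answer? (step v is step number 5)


# jar.labels() == []
# jar.keep(druna, leva) == nil
# datewheel.monthhop(-18) == 1953-04-01
# datewheel.monthend() == 1953-04-30
# datewheel.monthend() == 1953-04-30
# jar.recall(druna) == leva
# jar.keep(druna, 2192-07-18) == leva

Answer: 1953-04-30


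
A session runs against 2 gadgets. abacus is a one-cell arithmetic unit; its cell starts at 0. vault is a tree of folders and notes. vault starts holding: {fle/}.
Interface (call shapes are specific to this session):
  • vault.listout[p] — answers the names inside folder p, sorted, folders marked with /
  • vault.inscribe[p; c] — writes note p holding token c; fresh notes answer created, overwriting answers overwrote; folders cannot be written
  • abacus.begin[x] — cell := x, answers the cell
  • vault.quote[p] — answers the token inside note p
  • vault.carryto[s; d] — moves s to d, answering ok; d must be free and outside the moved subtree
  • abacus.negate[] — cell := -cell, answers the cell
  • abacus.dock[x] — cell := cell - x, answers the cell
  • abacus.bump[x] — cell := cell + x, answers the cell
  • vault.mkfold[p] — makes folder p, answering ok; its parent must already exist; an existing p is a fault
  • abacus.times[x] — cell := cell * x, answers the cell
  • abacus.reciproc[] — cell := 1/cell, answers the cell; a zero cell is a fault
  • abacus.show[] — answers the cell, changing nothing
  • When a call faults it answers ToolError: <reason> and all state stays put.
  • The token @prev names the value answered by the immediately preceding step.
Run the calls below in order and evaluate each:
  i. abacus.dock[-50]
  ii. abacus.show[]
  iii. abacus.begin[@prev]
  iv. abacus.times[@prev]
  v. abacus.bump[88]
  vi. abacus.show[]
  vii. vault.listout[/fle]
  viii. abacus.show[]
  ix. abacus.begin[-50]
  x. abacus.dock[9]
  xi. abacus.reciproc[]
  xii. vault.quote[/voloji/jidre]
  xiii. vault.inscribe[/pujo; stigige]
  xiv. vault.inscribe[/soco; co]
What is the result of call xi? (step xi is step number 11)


Answer: -1/59

Derivation:
Act: abacus.dock[x: -50]
Obs: 50
Act: abacus.show[]
Obs: 50
Act: abacus.begin[x: @prev]
Obs: 50
Act: abacus.times[x: @prev]
Obs: 2500
Act: abacus.bump[x: 88]
Obs: 2588
Act: abacus.show[]
Obs: 2588
Act: vault.listout[p: /fle]
Obs: []
Act: abacus.show[]
Obs: 2588
Act: abacus.begin[x: -50]
Obs: -50
Act: abacus.dock[x: 9]
Obs: -59
Act: abacus.reciproc[]
Obs: -1/59
Act: vault.quote[p: /voloji/jidre]
Obs: ToolError: not found
Act: vault.inscribe[p: /pujo; c: stigige]
Obs: created
Act: vault.inscribe[p: /soco; c: co]
Obs: created


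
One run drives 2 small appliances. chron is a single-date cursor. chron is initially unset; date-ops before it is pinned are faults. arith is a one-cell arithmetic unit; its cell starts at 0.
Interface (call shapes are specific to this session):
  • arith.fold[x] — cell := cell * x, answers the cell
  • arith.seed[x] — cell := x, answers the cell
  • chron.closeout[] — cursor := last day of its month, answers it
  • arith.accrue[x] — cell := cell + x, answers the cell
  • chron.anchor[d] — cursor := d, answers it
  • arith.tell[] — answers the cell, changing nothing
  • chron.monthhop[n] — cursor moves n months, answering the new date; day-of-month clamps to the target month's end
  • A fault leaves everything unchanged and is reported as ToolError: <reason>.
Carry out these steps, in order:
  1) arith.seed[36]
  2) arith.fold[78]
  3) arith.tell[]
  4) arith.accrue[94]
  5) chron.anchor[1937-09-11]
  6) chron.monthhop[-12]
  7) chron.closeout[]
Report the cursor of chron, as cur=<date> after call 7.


Answer: cur=1936-09-30

Derivation:
// arith.seed(x→36) -> 36
// arith.fold(x→78) -> 2808
// arith.tell() -> 2808
// arith.accrue(x→94) -> 2902
// chron.anchor(d→1937-09-11) -> 1937-09-11
// chron.monthhop(n→-12) -> 1936-09-11
// chron.closeout() -> 1936-09-30


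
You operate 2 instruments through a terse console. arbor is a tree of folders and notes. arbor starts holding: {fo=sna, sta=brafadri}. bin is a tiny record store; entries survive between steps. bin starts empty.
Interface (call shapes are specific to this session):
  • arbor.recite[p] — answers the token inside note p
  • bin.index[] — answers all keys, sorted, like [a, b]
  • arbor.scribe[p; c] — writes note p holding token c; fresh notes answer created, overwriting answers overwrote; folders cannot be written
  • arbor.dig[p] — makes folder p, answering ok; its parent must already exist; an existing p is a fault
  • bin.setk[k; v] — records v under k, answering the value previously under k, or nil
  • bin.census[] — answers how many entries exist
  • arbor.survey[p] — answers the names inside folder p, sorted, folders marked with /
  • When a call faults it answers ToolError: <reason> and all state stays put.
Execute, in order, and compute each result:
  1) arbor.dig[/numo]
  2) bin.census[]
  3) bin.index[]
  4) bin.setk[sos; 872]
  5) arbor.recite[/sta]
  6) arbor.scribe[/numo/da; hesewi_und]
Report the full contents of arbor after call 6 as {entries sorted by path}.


Now I run arbor.dig using p→/numo, → ok.
I invoke bin.census, which returns 0.
I invoke bin.index: [].
I use bin.setk using k→sos, v→872, — result: nil.
Next I call arbor.recite using p→/sta, giving brafadri.
Invoking arbor.scribe using p→/numo/da, c→hesewi_und, giving created.

Answer: {fo=sna, numo/, numo/da=hesewi_und, sta=brafadri}


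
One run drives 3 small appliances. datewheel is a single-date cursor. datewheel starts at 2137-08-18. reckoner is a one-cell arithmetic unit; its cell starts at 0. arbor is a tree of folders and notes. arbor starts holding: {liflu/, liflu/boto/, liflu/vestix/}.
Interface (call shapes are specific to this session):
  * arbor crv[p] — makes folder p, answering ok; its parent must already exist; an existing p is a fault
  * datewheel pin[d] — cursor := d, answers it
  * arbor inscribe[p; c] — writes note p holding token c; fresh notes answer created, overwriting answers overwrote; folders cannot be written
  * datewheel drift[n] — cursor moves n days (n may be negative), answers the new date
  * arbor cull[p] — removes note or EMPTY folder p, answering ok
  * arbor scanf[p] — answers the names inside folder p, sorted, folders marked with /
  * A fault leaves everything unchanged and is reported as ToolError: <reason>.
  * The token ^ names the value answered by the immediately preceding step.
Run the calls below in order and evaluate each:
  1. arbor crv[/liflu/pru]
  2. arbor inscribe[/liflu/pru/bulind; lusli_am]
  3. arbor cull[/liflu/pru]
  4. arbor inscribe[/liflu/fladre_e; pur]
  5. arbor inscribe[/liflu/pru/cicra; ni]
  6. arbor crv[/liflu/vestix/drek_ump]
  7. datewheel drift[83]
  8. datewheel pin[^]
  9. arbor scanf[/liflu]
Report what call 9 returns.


Answer: [boto/, fladre_e, pru/, vestix/]

Derivation:
Then arbor crv passing /liflu/pru, yielding ok.
Invoking arbor inscribe passing /liflu/pru/bulind, lusli_am, and see created.
Then arbor cull passing /liflu/pru, — result: ToolError: not empty.
I run arbor inscribe passing /liflu/fladre_e, pur: created.
Calling arbor inscribe passing /liflu/pru/cicra, ni, and get created.
Next I call arbor crv passing /liflu/vestix/drek_ump, and see ok.
Using datewheel drift passing 83, and observe 2137-11-09.
Next I call datewheel pin passing ^, → 2137-11-09.
Then arbor scanf passing /liflu, and observe [boto/, fladre_e, pru/, vestix/].


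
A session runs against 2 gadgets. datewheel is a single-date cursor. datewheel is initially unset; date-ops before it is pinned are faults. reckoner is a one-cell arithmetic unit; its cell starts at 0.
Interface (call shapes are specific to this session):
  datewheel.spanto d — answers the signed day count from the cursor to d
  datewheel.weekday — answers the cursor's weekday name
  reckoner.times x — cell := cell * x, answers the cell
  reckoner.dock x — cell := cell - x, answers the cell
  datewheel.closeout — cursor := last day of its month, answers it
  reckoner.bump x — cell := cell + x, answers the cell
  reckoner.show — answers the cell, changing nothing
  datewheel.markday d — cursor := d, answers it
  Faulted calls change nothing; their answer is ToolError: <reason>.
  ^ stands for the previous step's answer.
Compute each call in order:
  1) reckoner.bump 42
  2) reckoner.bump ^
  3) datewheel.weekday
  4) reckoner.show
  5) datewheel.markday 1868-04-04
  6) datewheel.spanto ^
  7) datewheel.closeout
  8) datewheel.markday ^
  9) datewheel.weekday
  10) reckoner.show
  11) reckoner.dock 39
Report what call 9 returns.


% 1. reckoner.bump(x→42) : 42
% 2. reckoner.bump(x→^) : 84
% 3. datewheel.weekday() : ToolError: no date set
% 4. reckoner.show() : 84
% 5. datewheel.markday(d→1868-04-04) : 1868-04-04
% 6. datewheel.spanto(d→^) : 0
% 7. datewheel.closeout() : 1868-04-30
% 8. datewheel.markday(d→^) : 1868-04-30
% 9. datewheel.weekday() : Thursday
% 10. reckoner.show() : 84
% 11. reckoner.dock(x→39) : 45

Answer: Thursday


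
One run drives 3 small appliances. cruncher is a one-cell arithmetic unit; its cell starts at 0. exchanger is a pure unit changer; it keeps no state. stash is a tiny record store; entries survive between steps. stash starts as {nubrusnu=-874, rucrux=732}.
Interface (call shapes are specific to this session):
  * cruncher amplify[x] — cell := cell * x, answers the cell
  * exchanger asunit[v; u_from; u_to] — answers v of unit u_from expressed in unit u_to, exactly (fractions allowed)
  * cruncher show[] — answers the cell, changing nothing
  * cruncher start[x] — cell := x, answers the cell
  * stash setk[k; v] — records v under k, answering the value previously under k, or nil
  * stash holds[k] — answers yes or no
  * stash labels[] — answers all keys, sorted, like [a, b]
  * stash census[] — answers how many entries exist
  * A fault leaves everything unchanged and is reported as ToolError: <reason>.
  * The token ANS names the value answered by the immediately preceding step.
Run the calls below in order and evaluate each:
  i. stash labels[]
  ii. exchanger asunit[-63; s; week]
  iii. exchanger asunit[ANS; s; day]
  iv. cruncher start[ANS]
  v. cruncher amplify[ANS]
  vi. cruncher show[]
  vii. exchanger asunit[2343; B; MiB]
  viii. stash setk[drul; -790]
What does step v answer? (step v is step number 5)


Answer: 1/687970713600000000

Derivation:
// stash labels() => [nubrusnu, rucrux]
// exchanger asunit(v: -63, u_from: s, u_to: week) => -1/9600
// exchanger asunit(v: ANS, u_from: s, u_to: day) => -1/829440000
// cruncher start(x: ANS) => -1/829440000
// cruncher amplify(x: ANS) => 1/687970713600000000
// cruncher show() => 1/687970713600000000
// exchanger asunit(v: 2343, u_from: B, u_to: MiB) => 2343/1048576
// stash setk(k: drul, v: -790) => nil
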